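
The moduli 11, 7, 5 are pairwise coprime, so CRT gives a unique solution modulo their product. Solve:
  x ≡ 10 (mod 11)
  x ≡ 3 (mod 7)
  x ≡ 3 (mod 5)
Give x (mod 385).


Moduli 11, 7, 5 are pairwise coprime; by CRT there is a unique solution modulo M = 11 · 7 · 5 = 385.
Solve pairwise, accumulating the modulus:
  Start with x ≡ 10 (mod 11).
  Combine with x ≡ 3 (mod 7): since gcd(11, 7) = 1, we get a unique residue mod 77.
    Write x = 10 + 11·t and substitute into x ≡ 3 (mod 7): 11·t ≡ 3 − 10 = -7 (mod 7).
    Reduce coefficients mod 7: 4·t ≡ 0 (mod 7).
    The inverse of 4 mod 7 is 2 (since 4·2 = 8 = 1·7 + 1), so t ≡ 2·0 = 0 ≡ 0 (mod 7).
    Then x = 10 + 11·0 = 10, valid modulo lcm(11, 7) = 77: x ≡ 10 (mod 77).
  Combine with x ≡ 3 (mod 5): since gcd(77, 5) = 1, we get a unique residue mod 385.
    Write x = 10 + 77·t and substitute into x ≡ 3 (mod 5): 77·t ≡ 3 − 10 = -7 (mod 5).
    Reduce coefficients mod 5: 2·t ≡ 3 (mod 5).
    The inverse of 2 mod 5 is 3 (since 2·3 = 6 = 1·5 + 1), so t ≡ 3·3 = 9 ≡ 4 (mod 5).
    Then x = 10 + 77·4 = 318, valid modulo lcm(77, 5) = 385: x ≡ 318 (mod 385).
Verify: 318 mod 11 = 10 ✓, 318 mod 7 = 3 ✓, 318 mod 5 = 3 ✓.

x ≡ 318 (mod 385).


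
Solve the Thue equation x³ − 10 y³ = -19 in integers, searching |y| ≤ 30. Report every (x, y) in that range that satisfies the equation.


The equation is x³ - 10y³ = -19. For fixed y, x³ = 10·y³ − 19, so a solution requires the RHS to be a perfect cube.
Strategy: iterate y from -30 to 30, compute RHS = 10·y³ − 19, and check whether it is a (positive or negative) perfect cube.
Check small values of y:
  y = 0: RHS = -19 is not a perfect cube.
  y = 1: RHS = -9 is not a perfect cube.
  y = -1: RHS = -29 is not a perfect cube.
  y = 2: RHS = 61 is not a perfect cube.
  y = -2: RHS = -99 is not a perfect cube.
  y = 3: RHS = 251 is not a perfect cube.
  y = -3: RHS = -289 is not a perfect cube.
Continuing the search up to |y| = 30 finds no solutions either.
No (x, y) in the scanned range satisfies the equation.

No integer solutions with |y| ≤ 30.


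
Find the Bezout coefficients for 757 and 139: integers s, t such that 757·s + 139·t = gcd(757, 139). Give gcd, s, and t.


Euclidean algorithm on (757, 139) — divide until remainder is 0:
  757 = 5 · 139 + 62
  139 = 2 · 62 + 15
  62 = 4 · 15 + 2
  15 = 7 · 2 + 1
  2 = 2 · 1 + 0
gcd(757, 139) = 1.
Track Bezout coefficients alongside the remainders: start with r₀ = 757 = a·1 + b·0 (s = 1, t = 0) and r₁ = 139 = a·0 + b·1 (s = 0, t = 1); each new remainder r_{k+1} = r_{k-1} − q_k·r_k inherits s_{k+1} = s_{k-1} − q_k·s_k, t_{k+1} = t_{k-1} − q_k·t_k, so r_k = a·s_k + b·t_k at every step:
  q = 5: r = 62, s = 1 − 5·0 = 1, t = 0 − 5·1 = -5  (check: 757·1 + 139·(-5) = 62)
  q = 2: r = 15, s = 0 − 2·1 = -2, t = 1 − 2·(-5) = 11  (check: 757·(-2) + 139·11 = 15)
  q = 4: r = 2, s = 1 − 4·(-2) = 9, t = -5 − 4·11 = -49  (check: 757·9 + 139·(-49) = 2)
  q = 7: r = 1, s = -2 − 7·9 = -65, t = 11 − 7·(-49) = 354  (check: 757·(-65) + 139·354 = 1)
The row with r = 1 (the gcd) gives the Bezout coefficients s = -65, t = 354.
Result: 757 · (-65) + 139 · (354) = 1.

gcd(757, 139) = 1; s = -65, t = 354 (check: 757·(-65) + 139·354 = 1).


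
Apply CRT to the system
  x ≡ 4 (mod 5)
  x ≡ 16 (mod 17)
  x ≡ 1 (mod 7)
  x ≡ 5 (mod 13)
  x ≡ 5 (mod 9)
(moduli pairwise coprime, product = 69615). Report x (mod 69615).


Product of moduli M = 5 · 17 · 7 · 13 · 9 = 69615.
Merge one congruence at a time:
  Start: x ≡ 4 (mod 5).
  Combine with x ≡ 16 (mod 17); new modulus lcm = 85.
    Write x = 4 + 5·t and substitute into x ≡ 16 (mod 17): 5·t ≡ 16 − 4 = 12 (mod 17).
    The inverse of 5 mod 17 is 7 (since 5·7 = 35 = 2·17 + 1), so t ≡ 7·12 = 84 ≡ 16 (mod 17).
    Then x = 4 + 5·16 = 84, valid modulo lcm(5, 17) = 85: x ≡ 84 (mod 85).
  Combine with x ≡ 1 (mod 7); new modulus lcm = 595.
    Write x = 84 + 85·t and substitute into x ≡ 1 (mod 7): 85·t ≡ 1 − 84 = -83 (mod 7).
    Reduce coefficients mod 7: 1·t ≡ 1 (mod 7).
    So t ≡ 1 (mod 7).
    Then x = 84 + 85·1 = 169, valid modulo lcm(85, 7) = 595: x ≡ 169 (mod 595).
  Combine with x ≡ 5 (mod 13); new modulus lcm = 7735.
    Write x = 169 + 595·t and substitute into x ≡ 5 (mod 13): 595·t ≡ 5 − 169 = -164 (mod 13).
    Reduce coefficients mod 13: 10·t ≡ 5 (mod 13).
    The inverse of 10 mod 13 is 4 (since 10·4 = 40 = 3·13 + 1), so t ≡ 4·5 = 20 ≡ 7 (mod 13).
    Then x = 169 + 595·7 = 4334, valid modulo lcm(595, 13) = 7735: x ≡ 4334 (mod 7735).
  Combine with x ≡ 5 (mod 9); new modulus lcm = 69615.
    Write x = 4334 + 7735·t and substitute into x ≡ 5 (mod 9): 7735·t ≡ 5 − 4334 = -4329 (mod 9).
    Reduce coefficients mod 9: 4·t ≡ 0 (mod 9).
    The inverse of 4 mod 9 is 7 (since 4·7 = 28 = 3·9 + 1), so t ≡ 7·0 = 0 ≡ 0 (mod 9).
    Then x = 4334 + 7735·0 = 4334, valid modulo lcm(7735, 9) = 69615: x ≡ 4334 (mod 69615).
Verify against each original: 4334 mod 5 = 4, 4334 mod 17 = 16, 4334 mod 7 = 1, 4334 mod 13 = 5, 4334 mod 9 = 5.

x ≡ 4334 (mod 69615).


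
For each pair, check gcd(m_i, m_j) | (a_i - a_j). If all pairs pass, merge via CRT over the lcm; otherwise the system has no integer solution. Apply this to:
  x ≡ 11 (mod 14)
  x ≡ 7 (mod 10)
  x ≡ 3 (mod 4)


Moduli 14, 10, 4 are not pairwise coprime, so CRT works modulo lcm(m_i) when all pairwise compatibility conditions hold.
Pairwise compatibility: gcd(m_i, m_j) must divide a_i - a_j for every pair.
Merge one congruence at a time:
  Start: x ≡ 11 (mod 14).
  Combine with x ≡ 7 (mod 10): gcd(14, 10) = 2; 7 - 11 = -4, which IS divisible by 2, so compatible.
    Write x = 11 + 14·t and substitute into x ≡ 7 (mod 10): 14·t ≡ 7 − 11 = -4 (mod 10).
    Divide the congruence (and modulus) by g = 2: 7·t ≡ -2 (mod 5).
    Reduce coefficients mod 5: 2·t ≡ 3 (mod 5).
    The inverse of 2 mod 5 is 3 (since 2·3 = 6 = 1·5 + 1), so t ≡ 3·3 = 9 ≡ 4 (mod 5).
    Then x = 11 + 14·4 = 67, valid modulo lcm(14, 10) = 70: x ≡ 67 (mod 70).
  Combine with x ≡ 3 (mod 4): gcd(70, 4) = 2; 3 - 67 = -64, which IS divisible by 2, so compatible.
    Write x = 67 + 70·t and substitute into x ≡ 3 (mod 4): 70·t ≡ 3 − 67 = -64 (mod 4).
    Divide the congruence (and modulus) by g = 2: 35·t ≡ -32 (mod 2).
    Reduce coefficients mod 2: 1·t ≡ 0 (mod 2).
    So t ≡ 0 (mod 2).
    Then x = 67 + 70·0 = 67, valid modulo lcm(70, 4) = 140: x ≡ 67 (mod 140).
Verify: 67 mod 14 = 11, 67 mod 10 = 7, 67 mod 4 = 3.

x ≡ 67 (mod 140).


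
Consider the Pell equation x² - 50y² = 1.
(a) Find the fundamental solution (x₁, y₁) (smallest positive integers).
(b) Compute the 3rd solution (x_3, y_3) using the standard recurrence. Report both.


Step 1: Find the fundamental solution (x₁, y₁) of x² - 50y² = 1.
  Expand √50 as a continued fraction. a₀ = ⌊√50⌋ = 7; iterate m_{k+1} = d_k·a_k − m_k, d_{k+1} = (50 − m_{k+1}²)/d_k, a_{k+1} = ⌊(a₀ + m_{k+1})/d_{k+1}⌋ (starting m₀ = 0, d₀ = 1), with convergents p_k = a_k·p_{k-1} + p_{k-2}, q_k = a_k·q_{k-1} + q_{k-2} (p₋₁ = 1, q₋₁ = 0):
  k = 0: a₀ = 7; p₀/q₀ = 7/1; p₀² − 50·q₀² = 49 − 50 = -1.
  k = 1: m = 7, d = 1, a = ⌊(7 + 7)/1⌋ = 14; p/q = (14·7 + 1)/(14·1 + 0) = 99/14; p² − 50·q² = 9801 − 9800 = 1.
  The first convergent with p² − 50·q² = 1 gives the fundamental solution (x₁, y₁) = (99, 14).
Step 2: Apply the recurrence (x_{n+1}, y_{n+1}) = (x₁x_n + 50y₁y_n, x₁y_n + y₁x_n) repeatedly.
  From (x_1, y_1) = (99, 14): x_2 = 99·99 + 50·14·14 = 19601; y_2 = 99·14 + 14·99 = 2772.
  From (x_2, y_2) = (19601, 2772): x_3 = 99·19601 + 50·14·2772 = 3880899; y_3 = 99·2772 + 14·19601 = 548842.
Step 3: Verify x_3² - 50·y_3² = 15061377048201 - 15061377048200 = 1 (should be 1). ✓

(x_1, y_1) = (99, 14); (x_3, y_3) = (3880899, 548842).


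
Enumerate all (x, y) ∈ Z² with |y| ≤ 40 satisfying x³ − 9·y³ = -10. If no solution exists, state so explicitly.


The equation is x³ - 9y³ = -10. For fixed y, x³ = 9·y³ − 10, so a solution requires the RHS to be a perfect cube.
Strategy: iterate y from -40 to 40, compute RHS = 9·y³ − 10, and check whether it is a (positive or negative) perfect cube.
Check small values of y:
  y = 0: RHS = -10 is not a perfect cube.
  y = 1: RHS = -1 = (-1)³ ⇒ x = -1 works.
  y = -1: RHS = -19 is not a perfect cube.
  y = 2: RHS = 62 is not a perfect cube.
  y = -2: RHS = -82 is not a perfect cube.
  y = 3: RHS = 233 is not a perfect cube.
  y = -3: RHS = -253 is not a perfect cube.
Continuing the search up to |y| = 40 finds no further solutions beyond those listed.
Collected solutions: (-1, 1).

Solutions (with |y| ≤ 40): (-1, 1).


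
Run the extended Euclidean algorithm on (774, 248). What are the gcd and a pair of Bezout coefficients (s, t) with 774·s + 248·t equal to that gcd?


Euclidean algorithm on (774, 248) — divide until remainder is 0:
  774 = 3 · 248 + 30
  248 = 8 · 30 + 8
  30 = 3 · 8 + 6
  8 = 1 · 6 + 2
  6 = 3 · 2 + 0
gcd(774, 248) = 2.
Track Bezout coefficients alongside the remainders: start with r₀ = 774 = a·1 + b·0 (s = 1, t = 0) and r₁ = 248 = a·0 + b·1 (s = 0, t = 1); each new remainder r_{k+1} = r_{k-1} − q_k·r_k inherits s_{k+1} = s_{k-1} − q_k·s_k, t_{k+1} = t_{k-1} − q_k·t_k, so r_k = a·s_k + b·t_k at every step:
  q = 3: r = 30, s = 1 − 3·0 = 1, t = 0 − 3·1 = -3  (check: 774·1 + 248·(-3) = 30)
  q = 8: r = 8, s = 0 − 8·1 = -8, t = 1 − 8·(-3) = 25  (check: 774·(-8) + 248·25 = 8)
  q = 3: r = 6, s = 1 − 3·(-8) = 25, t = -3 − 3·25 = -78  (check: 774·25 + 248·(-78) = 6)
  q = 1: r = 2, s = -8 − 1·25 = -33, t = 25 − 1·(-78) = 103  (check: 774·(-33) + 248·103 = 2)
The row with r = 2 (the gcd) gives the Bezout coefficients s = -33, t = 103.
Result: 774 · (-33) + 248 · (103) = 2.

gcd(774, 248) = 2; s = -33, t = 103 (check: 774·(-33) + 248·103 = 2).


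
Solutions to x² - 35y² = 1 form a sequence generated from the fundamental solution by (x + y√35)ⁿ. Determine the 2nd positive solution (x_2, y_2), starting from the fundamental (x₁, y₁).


Step 1: Find the fundamental solution (x₁, y₁) of x² - 35y² = 1.
  Expand √35 as a continued fraction. a₀ = ⌊√35⌋ = 5; iterate m_{k+1} = d_k·a_k − m_k, d_{k+1} = (35 − m_{k+1}²)/d_k, a_{k+1} = ⌊(a₀ + m_{k+1})/d_{k+1}⌋ (starting m₀ = 0, d₀ = 1), with convergents p_k = a_k·p_{k-1} + p_{k-2}, q_k = a_k·q_{k-1} + q_{k-2} (p₋₁ = 1, q₋₁ = 0):
  k = 0: a₀ = 5; p₀/q₀ = 5/1; p₀² − 35·q₀² = 25 − 35 = -10.
  k = 1: m = 5, d = 10, a = ⌊(5 + 5)/10⌋ = 1; p/q = (1·5 + 1)/(1·1 + 0) = 6/1; p² − 35·q² = 36 − 35 = 1.
  The first convergent with p² − 35·q² = 1 gives the fundamental solution (x₁, y₁) = (6, 1).
Step 2: Apply the recurrence (x_{n+1}, y_{n+1}) = (x₁x_n + 35y₁y_n, x₁y_n + y₁x_n) repeatedly.
  From (x_1, y_1) = (6, 1): x_2 = 6·6 + 35·1·1 = 71; y_2 = 6·1 + 1·6 = 12.
Step 3: Verify x_2² - 35·y_2² = 5041 - 5040 = 1 (should be 1). ✓

(x_1, y_1) = (6, 1); (x_2, y_2) = (71, 12).


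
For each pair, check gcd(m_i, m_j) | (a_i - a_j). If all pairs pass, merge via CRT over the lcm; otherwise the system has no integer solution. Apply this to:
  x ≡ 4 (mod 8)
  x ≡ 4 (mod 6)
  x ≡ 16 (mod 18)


Moduli 8, 6, 18 are not pairwise coprime, so CRT works modulo lcm(m_i) when all pairwise compatibility conditions hold.
Pairwise compatibility: gcd(m_i, m_j) must divide a_i - a_j for every pair.
Merge one congruence at a time:
  Start: x ≡ 4 (mod 8).
  Combine with x ≡ 4 (mod 6): gcd(8, 6) = 2; 4 - 4 = 0, which IS divisible by 2, so compatible.
    Write x = 4 + 8·t and substitute into x ≡ 4 (mod 6): 8·t ≡ 4 − 4 = 0 (mod 6).
    Divide the congruence (and modulus) by g = 2: 4·t ≡ 0 (mod 3).
    Reduce coefficients mod 3: 1·t ≡ 0 (mod 3).
    So t ≡ 0 (mod 3).
    Then x = 4 + 8·0 = 4, valid modulo lcm(8, 6) = 24: x ≡ 4 (mod 24).
  Combine with x ≡ 16 (mod 18): gcd(24, 18) = 6; 16 - 4 = 12, which IS divisible by 6, so compatible.
    Write x = 4 + 24·t and substitute into x ≡ 16 (mod 18): 24·t ≡ 16 − 4 = 12 (mod 18).
    Divide the congruence (and modulus) by g = 6: 4·t ≡ 2 (mod 3).
    Reduce coefficients mod 3: 1·t ≡ 2 (mod 3).
    So t ≡ 2 (mod 3).
    Then x = 4 + 24·2 = 52, valid modulo lcm(24, 18) = 72: x ≡ 52 (mod 72).
Verify: 52 mod 8 = 4, 52 mod 6 = 4, 52 mod 18 = 16.

x ≡ 52 (mod 72).


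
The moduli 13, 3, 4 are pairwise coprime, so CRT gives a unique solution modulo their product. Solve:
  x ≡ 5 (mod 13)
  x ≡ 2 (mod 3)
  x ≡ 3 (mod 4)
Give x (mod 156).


Moduli 13, 3, 4 are pairwise coprime; by CRT there is a unique solution modulo M = 13 · 3 · 4 = 156.
Solve pairwise, accumulating the modulus:
  Start with x ≡ 5 (mod 13).
  Combine with x ≡ 2 (mod 3): since gcd(13, 3) = 1, we get a unique residue mod 39.
    Write x = 5 + 13·t and substitute into x ≡ 2 (mod 3): 13·t ≡ 2 − 5 = -3 (mod 3).
    Reduce coefficients mod 3: 1·t ≡ 0 (mod 3).
    So t ≡ 0 (mod 3).
    Then x = 5 + 13·0 = 5, valid modulo lcm(13, 3) = 39: x ≡ 5 (mod 39).
  Combine with x ≡ 3 (mod 4): since gcd(39, 4) = 1, we get a unique residue mod 156.
    Write x = 5 + 39·t and substitute into x ≡ 3 (mod 4): 39·t ≡ 3 − 5 = -2 (mod 4).
    Reduce coefficients mod 4: 3·t ≡ 2 (mod 4).
    The inverse of 3 mod 4 is 3 (since 3·3 = 9 = 2·4 + 1), so t ≡ 3·2 = 6 ≡ 2 (mod 4).
    Then x = 5 + 39·2 = 83, valid modulo lcm(39, 4) = 156: x ≡ 83 (mod 156).
Verify: 83 mod 13 = 5 ✓, 83 mod 3 = 2 ✓, 83 mod 4 = 3 ✓.

x ≡ 83 (mod 156).


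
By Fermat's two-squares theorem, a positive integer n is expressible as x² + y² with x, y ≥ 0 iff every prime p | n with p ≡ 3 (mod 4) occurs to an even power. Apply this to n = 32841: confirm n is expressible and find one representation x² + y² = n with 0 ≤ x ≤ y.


Step 1: Factor n = 32841 = 3^2 · 41 · 89.
Step 2: Check the mod-4 condition on each prime factor: 3 ≡ 3 (mod 4), exponent 2 (must be even); 41 ≡ 1 (mod 4), exponent 1; 89 ≡ 1 (mod 4), exponent 1.
All primes ≡ 3 (mod 4) appear to even exponent (or don't appear), so by the two-squares theorem n IS expressible as a sum of two squares.
Step 3: Build a representation. Group n = k² · m with k = 3 and m = 41 · 89 = 3649 (a product of primes ≡ 1 (mod 4)); a representation of m scales to one of n via (k·x)² + (k·y)² = k²(x² + y²). Each prime p ≡ 1 (mod 4) is itself a sum of two squares; find a² by testing p − a² for a perfect square:
  41: 41 − 1² = 40, 41 − 2² = 37, 41 − 3² = 32, 41 − 4² = 25 = 5² ⇒ 41 = 4² + 5².
  89: 89 − 1² = 88, 89 − 2² = 85, 89 − 3² = 80, 89 − 4² = 73, 89 − 5² = 64 = 8² ⇒ 89 = 5² + 8².
  Combine using the Brahmagupta–Fibonacci identity (a² + b²)(c² + d²) = (ac − bd)² + (ad + bc)² = (ac + bd)² + (ad − bc)²:
  41 · 89 = 3649: from (4² + 5²)(5² + 8²), take (4·5 − 5·8, 4·8 + 5·5) = (20 − 40, 32 + 25) = (-20, 57); dropping signs (only squares matter) gives (20, 57); check 20² + 57² = 400 + 3249 = 3649 ✓.
  Scale by k = 3: (3·20, 3·57) = (60, 171).
Step 4: Order so x ≤ y and verify: 60² + 171² = 3600 + 29241 = 32841 = n. ✓

n = 32841 = 60² + 171² (one valid representation with x ≤ y).


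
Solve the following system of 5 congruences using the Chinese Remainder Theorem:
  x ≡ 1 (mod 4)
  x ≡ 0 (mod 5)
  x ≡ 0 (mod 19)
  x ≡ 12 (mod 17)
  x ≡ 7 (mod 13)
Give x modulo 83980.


Product of moduli M = 4 · 5 · 19 · 17 · 13 = 83980.
Merge one congruence at a time:
  Start: x ≡ 1 (mod 4).
  Combine with x ≡ 0 (mod 5); new modulus lcm = 20.
    Write x = 1 + 4·t and substitute into x ≡ 0 (mod 5): 4·t ≡ 0 − 1 = -1 (mod 5).
    Reduce coefficients mod 5: 4·t ≡ 4 (mod 5).
    The inverse of 4 mod 5 is 4 (since 4·4 = 16 = 3·5 + 1), so t ≡ 4·4 = 16 ≡ 1 (mod 5).
    Then x = 1 + 4·1 = 5, valid modulo lcm(4, 5) = 20: x ≡ 5 (mod 20).
  Combine with x ≡ 0 (mod 19); new modulus lcm = 380.
    Write x = 5 + 20·t and substitute into x ≡ 0 (mod 19): 20·t ≡ 0 − 5 = -5 (mod 19).
    Reduce coefficients mod 19: 1·t ≡ 14 (mod 19).
    So t ≡ 14 (mod 19).
    Then x = 5 + 20·14 = 285, valid modulo lcm(20, 19) = 380: x ≡ 285 (mod 380).
  Combine with x ≡ 12 (mod 17); new modulus lcm = 6460.
    Write x = 285 + 380·t and substitute into x ≡ 12 (mod 17): 380·t ≡ 12 − 285 = -273 (mod 17).
    Reduce coefficients mod 17: 6·t ≡ 16 (mod 17).
    The inverse of 6 mod 17 is 3 (since 6·3 = 18 = 1·17 + 1), so t ≡ 3·16 = 48 ≡ 14 (mod 17).
    Then x = 285 + 380·14 = 5605, valid modulo lcm(380, 17) = 6460: x ≡ 5605 (mod 6460).
  Combine with x ≡ 7 (mod 13); new modulus lcm = 83980.
    Write x = 5605 + 6460·t and substitute into x ≡ 7 (mod 13): 6460·t ≡ 7 − 5605 = -5598 (mod 13).
    Reduce coefficients mod 13: 12·t ≡ 5 (mod 13).
    The inverse of 12 mod 13 is 12 (since 12·12 = 144 = 11·13 + 1), so t ≡ 12·5 = 60 ≡ 8 (mod 13).
    Then x = 5605 + 6460·8 = 57285, valid modulo lcm(6460, 13) = 83980: x ≡ 57285 (mod 83980).
Verify against each original: 57285 mod 4 = 1, 57285 mod 5 = 0, 57285 mod 19 = 0, 57285 mod 17 = 12, 57285 mod 13 = 7.

x ≡ 57285 (mod 83980).


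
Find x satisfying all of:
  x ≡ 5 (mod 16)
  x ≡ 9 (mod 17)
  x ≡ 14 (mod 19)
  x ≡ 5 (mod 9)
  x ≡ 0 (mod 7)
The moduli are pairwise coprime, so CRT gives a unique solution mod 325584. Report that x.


Product of moduli M = 16 · 17 · 19 · 9 · 7 = 325584.
Merge one congruence at a time:
  Start: x ≡ 5 (mod 16).
  Combine with x ≡ 9 (mod 17); new modulus lcm = 272.
    Write x = 5 + 16·t and substitute into x ≡ 9 (mod 17): 16·t ≡ 9 − 5 = 4 (mod 17).
    The inverse of 16 mod 17 is 16 (since 16·16 = 256 = 15·17 + 1), so t ≡ 16·4 = 64 ≡ 13 (mod 17).
    Then x = 5 + 16·13 = 213, valid modulo lcm(16, 17) = 272: x ≡ 213 (mod 272).
  Combine with x ≡ 14 (mod 19); new modulus lcm = 5168.
    Write x = 213 + 272·t and substitute into x ≡ 14 (mod 19): 272·t ≡ 14 − 213 = -199 (mod 19).
    Reduce coefficients mod 19: 6·t ≡ 10 (mod 19).
    The inverse of 6 mod 19 is 16 (since 6·16 = 96 = 5·19 + 1), so t ≡ 16·10 = 160 ≡ 8 (mod 19).
    Then x = 213 + 272·8 = 2389, valid modulo lcm(272, 19) = 5168: x ≡ 2389 (mod 5168).
  Combine with x ≡ 5 (mod 9); new modulus lcm = 46512.
    Write x = 2389 + 5168·t and substitute into x ≡ 5 (mod 9): 5168·t ≡ 5 − 2389 = -2384 (mod 9).
    Reduce coefficients mod 9: 2·t ≡ 1 (mod 9).
    The inverse of 2 mod 9 is 5 (since 2·5 = 10 = 1·9 + 1), so t ≡ 5·1 = 5 ≡ 5 (mod 9).
    Then x = 2389 + 5168·5 = 28229, valid modulo lcm(5168, 9) = 46512: x ≡ 28229 (mod 46512).
  Combine with x ≡ 0 (mod 7); new modulus lcm = 325584.
    Write x = 28229 + 46512·t and substitute into x ≡ 0 (mod 7): 46512·t ≡ 0 − 28229 = -28229 (mod 7).
    Reduce coefficients mod 7: 4·t ≡ 2 (mod 7).
    The inverse of 4 mod 7 is 2 (since 4·2 = 8 = 1·7 + 1), so t ≡ 2·2 = 4 ≡ 4 (mod 7).
    Then x = 28229 + 46512·4 = 214277, valid modulo lcm(46512, 7) = 325584: x ≡ 214277 (mod 325584).
Verify against each original: 214277 mod 16 = 5, 214277 mod 17 = 9, 214277 mod 19 = 14, 214277 mod 9 = 5, 214277 mod 7 = 0.

x ≡ 214277 (mod 325584).


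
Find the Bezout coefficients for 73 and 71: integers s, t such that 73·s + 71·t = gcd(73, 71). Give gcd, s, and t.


Euclidean algorithm on (73, 71) — divide until remainder is 0:
  73 = 1 · 71 + 2
  71 = 35 · 2 + 1
  2 = 2 · 1 + 0
gcd(73, 71) = 1.
Track Bezout coefficients alongside the remainders: start with r₀ = 73 = a·1 + b·0 (s = 1, t = 0) and r₁ = 71 = a·0 + b·1 (s = 0, t = 1); each new remainder r_{k+1} = r_{k-1} − q_k·r_k inherits s_{k+1} = s_{k-1} − q_k·s_k, t_{k+1} = t_{k-1} − q_k·t_k, so r_k = a·s_k + b·t_k at every step:
  q = 1: r = 2, s = 1 − 1·0 = 1, t = 0 − 1·1 = -1  (check: 73·1 + 71·(-1) = 2)
  q = 35: r = 1, s = 0 − 35·1 = -35, t = 1 − 35·(-1) = 36  (check: 73·(-35) + 71·36 = 1)
The row with r = 1 (the gcd) gives the Bezout coefficients s = -35, t = 36.
Result: 73 · (-35) + 71 · (36) = 1.

gcd(73, 71) = 1; s = -35, t = 36 (check: 73·(-35) + 71·36 = 1).


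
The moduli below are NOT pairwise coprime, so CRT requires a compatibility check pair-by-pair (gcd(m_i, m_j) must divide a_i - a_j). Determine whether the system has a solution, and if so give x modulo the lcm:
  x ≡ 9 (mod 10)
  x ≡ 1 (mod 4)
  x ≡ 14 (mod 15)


Moduli 10, 4, 15 are not pairwise coprime, so CRT works modulo lcm(m_i) when all pairwise compatibility conditions hold.
Pairwise compatibility: gcd(m_i, m_j) must divide a_i - a_j for every pair.
Merge one congruence at a time:
  Start: x ≡ 9 (mod 10).
  Combine with x ≡ 1 (mod 4): gcd(10, 4) = 2; 1 - 9 = -8, which IS divisible by 2, so compatible.
    Write x = 9 + 10·t and substitute into x ≡ 1 (mod 4): 10·t ≡ 1 − 9 = -8 (mod 4).
    Divide the congruence (and modulus) by g = 2: 5·t ≡ -4 (mod 2).
    Reduce coefficients mod 2: 1·t ≡ 0 (mod 2).
    So t ≡ 0 (mod 2).
    Then x = 9 + 10·0 = 9, valid modulo lcm(10, 4) = 20: x ≡ 9 (mod 20).
  Combine with x ≡ 14 (mod 15): gcd(20, 15) = 5; 14 - 9 = 5, which IS divisible by 5, so compatible.
    Write x = 9 + 20·t and substitute into x ≡ 14 (mod 15): 20·t ≡ 14 − 9 = 5 (mod 15).
    Divide the congruence (and modulus) by g = 5: 4·t ≡ 1 (mod 3).
    Reduce coefficients mod 3: 1·t ≡ 1 (mod 3).
    So t ≡ 1 (mod 3).
    Then x = 9 + 20·1 = 29, valid modulo lcm(20, 15) = 60: x ≡ 29 (mod 60).
Verify: 29 mod 10 = 9, 29 mod 4 = 1, 29 mod 15 = 14.

x ≡ 29 (mod 60).


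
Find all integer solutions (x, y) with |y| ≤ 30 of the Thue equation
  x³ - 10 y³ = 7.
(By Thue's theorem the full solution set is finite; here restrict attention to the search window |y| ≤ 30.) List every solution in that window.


The equation is x³ - 10y³ = 7. For fixed y, x³ = 10·y³ + 7, so a solution requires the RHS to be a perfect cube.
Strategy: iterate y from -30 to 30, compute RHS = 10·y³ + 7, and check whether it is a (positive or negative) perfect cube.
Check small values of y:
  y = 0: RHS = 7 is not a perfect cube.
  y = 1: RHS = 17 is not a perfect cube.
  y = -1: RHS = -3 is not a perfect cube.
  y = 2: RHS = 87 is not a perfect cube.
  y = -2: RHS = -73 is not a perfect cube.
  y = 3: RHS = 277 is not a perfect cube.
  y = -3: RHS = -263 is not a perfect cube.
Continuing the search up to |y| = 30 finds no solutions either.
No (x, y) in the scanned range satisfies the equation.

No integer solutions with |y| ≤ 30.


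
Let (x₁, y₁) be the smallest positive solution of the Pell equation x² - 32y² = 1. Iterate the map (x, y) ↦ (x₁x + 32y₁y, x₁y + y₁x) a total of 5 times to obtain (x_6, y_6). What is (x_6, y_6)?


Step 1: Find the fundamental solution (x₁, y₁) of x² - 32y² = 1.
  Expand √32 as a continued fraction. a₀ = ⌊√32⌋ = 5; iterate m_{k+1} = d_k·a_k − m_k, d_{k+1} = (32 − m_{k+1}²)/d_k, a_{k+1} = ⌊(a₀ + m_{k+1})/d_{k+1}⌋ (starting m₀ = 0, d₀ = 1), with convergents p_k = a_k·p_{k-1} + p_{k-2}, q_k = a_k·q_{k-1} + q_{k-2} (p₋₁ = 1, q₋₁ = 0):
  k = 0: a₀ = 5; p₀/q₀ = 5/1; p₀² − 32·q₀² = 25 − 32 = -7.
  k = 1: m = 5, d = 7, a = ⌊(5 + 5)/7⌋ = 1; p/q = (1·5 + 1)/(1·1 + 0) = 6/1; p² − 32·q² = 36 − 32 = 4.
  k = 2: m = 2, d = 4, a = ⌊(5 + 2)/4⌋ = 1; p/q = (1·6 + 5)/(1·1 + 1) = 11/2; p² − 32·q² = 121 − 128 = -7.
  k = 3: m = 2, d = 7, a = ⌊(5 + 2)/7⌋ = 1; p/q = (1·11 + 6)/(1·2 + 1) = 17/3; p² − 32·q² = 289 − 288 = 1.
  The first convergent with p² − 32·q² = 1 gives the fundamental solution (x₁, y₁) = (17, 3).
Step 2: Apply the recurrence (x_{n+1}, y_{n+1}) = (x₁x_n + 32y₁y_n, x₁y_n + y₁x_n) repeatedly.
  From (x_1, y_1) = (17, 3): x_2 = 17·17 + 32·3·3 = 577; y_2 = 17·3 + 3·17 = 102.
  From (x_2, y_2) = (577, 102): x_3 = 17·577 + 32·3·102 = 19601; y_3 = 17·102 + 3·577 = 3465.
  From (x_3, y_3) = (19601, 3465): x_4 = 17·19601 + 32·3·3465 = 665857; y_4 = 17·3465 + 3·19601 = 117708.
  From (x_4, y_4) = (665857, 117708): x_5 = 17·665857 + 32·3·117708 = 22619537; y_5 = 17·117708 + 3·665857 = 3998607.
  From (x_5, y_5) = (22619537, 3998607): x_6 = 17·22619537 + 32·3·3998607 = 768398401; y_6 = 17·3998607 + 3·22619537 = 135834930.
Step 3: Verify x_6² - 32·y_6² = 590436102659356801 - 590436102659356800 = 1 (should be 1). ✓

(x_1, y_1) = (17, 3); (x_6, y_6) = (768398401, 135834930).


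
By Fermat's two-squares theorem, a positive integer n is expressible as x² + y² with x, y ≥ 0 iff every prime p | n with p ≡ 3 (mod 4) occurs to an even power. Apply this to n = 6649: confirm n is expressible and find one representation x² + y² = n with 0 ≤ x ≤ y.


Step 1: Factor n = 6649 = 61 · 109.
Step 2: Check the mod-4 condition on each prime factor: 61 ≡ 1 (mod 4), exponent 1; 109 ≡ 1 (mod 4), exponent 1.
All primes ≡ 3 (mod 4) appear to even exponent (or don't appear), so by the two-squares theorem n IS expressible as a sum of two squares.
Step 3: Build a representation. Here n = 61 · 109 is a product of primes ≡ 1 (mod 4). Each prime p ≡ 1 (mod 4) is itself a sum of two squares; find a² by testing p − a² for a perfect square:
  61: 61 − 1² = 60, 61 − 2² = 57, 61 − 3² = 52, 61 − 4² = 45, 61 − 5² = 36 = 6² ⇒ 61 = 5² + 6².
  109: 109 − 1² = 108, 109 − 2² = 105, 109 − 3² = 100 = 10² ⇒ 109 = 3² + 10².
  Combine using the Brahmagupta–Fibonacci identity (a² + b²)(c² + d²) = (ac − bd)² + (ad + bc)² = (ac + bd)² + (ad − bc)²:
  61 · 109 = 6649: from (5² + 6²)(3² + 10²), take (5·3 − 6·10, 5·10 + 6·3) = (15 − 60, 50 + 18) = (-45, 68); dropping signs (only squares matter) gives (45, 68); check 45² + 68² = 2025 + 4624 = 6649 ✓.
Step 4: Order so x ≤ y and verify: 45² + 68² = 2025 + 4624 = 6649 = n. ✓

n = 6649 = 45² + 68² (one valid representation with x ≤ y).


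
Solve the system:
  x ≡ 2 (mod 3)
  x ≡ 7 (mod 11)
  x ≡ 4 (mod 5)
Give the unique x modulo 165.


Moduli 3, 11, 5 are pairwise coprime; by CRT there is a unique solution modulo M = 3 · 11 · 5 = 165.
Solve pairwise, accumulating the modulus:
  Start with x ≡ 2 (mod 3).
  Combine with x ≡ 7 (mod 11): since gcd(3, 11) = 1, we get a unique residue mod 33.
    Write x = 2 + 3·t and substitute into x ≡ 7 (mod 11): 3·t ≡ 7 − 2 = 5 (mod 11).
    The inverse of 3 mod 11 is 4 (since 3·4 = 12 = 1·11 + 1), so t ≡ 4·5 = 20 ≡ 9 (mod 11).
    Then x = 2 + 3·9 = 29, valid modulo lcm(3, 11) = 33: x ≡ 29 (mod 33).
  Combine with x ≡ 4 (mod 5): since gcd(33, 5) = 1, we get a unique residue mod 165.
    Write x = 29 + 33·t and substitute into x ≡ 4 (mod 5): 33·t ≡ 4 − 29 = -25 (mod 5).
    Reduce coefficients mod 5: 3·t ≡ 0 (mod 5).
    The inverse of 3 mod 5 is 2 (since 3·2 = 6 = 1·5 + 1), so t ≡ 2·0 = 0 ≡ 0 (mod 5).
    Then x = 29 + 33·0 = 29, valid modulo lcm(33, 5) = 165: x ≡ 29 (mod 165).
Verify: 29 mod 3 = 2 ✓, 29 mod 11 = 7 ✓, 29 mod 5 = 4 ✓.

x ≡ 29 (mod 165).


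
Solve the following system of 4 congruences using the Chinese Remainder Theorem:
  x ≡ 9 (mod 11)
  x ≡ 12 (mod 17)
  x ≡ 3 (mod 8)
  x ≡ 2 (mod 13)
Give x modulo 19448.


Product of moduli M = 11 · 17 · 8 · 13 = 19448.
Merge one congruence at a time:
  Start: x ≡ 9 (mod 11).
  Combine with x ≡ 12 (mod 17); new modulus lcm = 187.
    Write x = 9 + 11·t and substitute into x ≡ 12 (mod 17): 11·t ≡ 12 − 9 = 3 (mod 17).
    The inverse of 11 mod 17 is 14 (since 11·14 = 154 = 9·17 + 1), so t ≡ 14·3 = 42 ≡ 8 (mod 17).
    Then x = 9 + 11·8 = 97, valid modulo lcm(11, 17) = 187: x ≡ 97 (mod 187).
  Combine with x ≡ 3 (mod 8); new modulus lcm = 1496.
    Write x = 97 + 187·t and substitute into x ≡ 3 (mod 8): 187·t ≡ 3 − 97 = -94 (mod 8).
    Reduce coefficients mod 8: 3·t ≡ 2 (mod 8).
    The inverse of 3 mod 8 is 3 (since 3·3 = 9 = 1·8 + 1), so t ≡ 3·2 = 6 ≡ 6 (mod 8).
    Then x = 97 + 187·6 = 1219, valid modulo lcm(187, 8) = 1496: x ≡ 1219 (mod 1496).
  Combine with x ≡ 2 (mod 13); new modulus lcm = 19448.
    Write x = 1219 + 1496·t and substitute into x ≡ 2 (mod 13): 1496·t ≡ 2 − 1219 = -1217 (mod 13).
    Reduce coefficients mod 13: 1·t ≡ 5 (mod 13).
    So t ≡ 5 (mod 13).
    Then x = 1219 + 1496·5 = 8699, valid modulo lcm(1496, 13) = 19448: x ≡ 8699 (mod 19448).
Verify against each original: 8699 mod 11 = 9, 8699 mod 17 = 12, 8699 mod 8 = 3, 8699 mod 13 = 2.

x ≡ 8699 (mod 19448).


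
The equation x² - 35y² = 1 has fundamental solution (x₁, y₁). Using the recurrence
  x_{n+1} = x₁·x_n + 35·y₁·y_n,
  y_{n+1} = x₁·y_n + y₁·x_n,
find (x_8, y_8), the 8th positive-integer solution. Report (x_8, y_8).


Step 1: Find the fundamental solution (x₁, y₁) of x² - 35y² = 1.
  Expand √35 as a continued fraction. a₀ = ⌊√35⌋ = 5; iterate m_{k+1} = d_k·a_k − m_k, d_{k+1} = (35 − m_{k+1}²)/d_k, a_{k+1} = ⌊(a₀ + m_{k+1})/d_{k+1}⌋ (starting m₀ = 0, d₀ = 1), with convergents p_k = a_k·p_{k-1} + p_{k-2}, q_k = a_k·q_{k-1} + q_{k-2} (p₋₁ = 1, q₋₁ = 0):
  k = 0: a₀ = 5; p₀/q₀ = 5/1; p₀² − 35·q₀² = 25 − 35 = -10.
  k = 1: m = 5, d = 10, a = ⌊(5 + 5)/10⌋ = 1; p/q = (1·5 + 1)/(1·1 + 0) = 6/1; p² − 35·q² = 36 − 35 = 1.
  The first convergent with p² − 35·q² = 1 gives the fundamental solution (x₁, y₁) = (6, 1).
Step 2: Apply the recurrence (x_{n+1}, y_{n+1}) = (x₁x_n + 35y₁y_n, x₁y_n + y₁x_n) repeatedly.
  From (x_1, y_1) = (6, 1): x_2 = 6·6 + 35·1·1 = 71; y_2 = 6·1 + 1·6 = 12.
  From (x_2, y_2) = (71, 12): x_3 = 6·71 + 35·1·12 = 846; y_3 = 6·12 + 1·71 = 143.
  From (x_3, y_3) = (846, 143): x_4 = 6·846 + 35·1·143 = 10081; y_4 = 6·143 + 1·846 = 1704.
  From (x_4, y_4) = (10081, 1704): x_5 = 6·10081 + 35·1·1704 = 120126; y_5 = 6·1704 + 1·10081 = 20305.
  From (x_5, y_5) = (120126, 20305): x_6 = 6·120126 + 35·1·20305 = 1431431; y_6 = 6·20305 + 1·120126 = 241956.
  From (x_6, y_6) = (1431431, 241956): x_7 = 6·1431431 + 35·1·241956 = 17057046; y_7 = 6·241956 + 1·1431431 = 2883167.
  From (x_7, y_7) = (17057046, 2883167): x_8 = 6·17057046 + 35·1·2883167 = 203253121; y_8 = 6·2883167 + 1·17057046 = 34356048.
Step 3: Verify x_8² - 35·y_8² = 41311831196240641 - 41311831196240640 = 1 (should be 1). ✓

(x_1, y_1) = (6, 1); (x_8, y_8) = (203253121, 34356048).


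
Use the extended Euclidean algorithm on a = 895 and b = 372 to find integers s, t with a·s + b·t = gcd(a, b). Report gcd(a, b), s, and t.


Euclidean algorithm on (895, 372) — divide until remainder is 0:
  895 = 2 · 372 + 151
  372 = 2 · 151 + 70
  151 = 2 · 70 + 11
  70 = 6 · 11 + 4
  11 = 2 · 4 + 3
  4 = 1 · 3 + 1
  3 = 3 · 1 + 0
gcd(895, 372) = 1.
Track Bezout coefficients alongside the remainders: start with r₀ = 895 = a·1 + b·0 (s = 1, t = 0) and r₁ = 372 = a·0 + b·1 (s = 0, t = 1); each new remainder r_{k+1} = r_{k-1} − q_k·r_k inherits s_{k+1} = s_{k-1} − q_k·s_k, t_{k+1} = t_{k-1} − q_k·t_k, so r_k = a·s_k + b·t_k at every step:
  q = 2: r = 151, s = 1 − 2·0 = 1, t = 0 − 2·1 = -2  (check: 895·1 + 372·(-2) = 151)
  q = 2: r = 70, s = 0 − 2·1 = -2, t = 1 − 2·(-2) = 5  (check: 895·(-2) + 372·5 = 70)
  q = 2: r = 11, s = 1 − 2·(-2) = 5, t = -2 − 2·5 = -12  (check: 895·5 + 372·(-12) = 11)
  q = 6: r = 4, s = -2 − 6·5 = -32, t = 5 − 6·(-12) = 77  (check: 895·(-32) + 372·77 = 4)
  q = 2: r = 3, s = 5 − 2·(-32) = 69, t = -12 − 2·77 = -166  (check: 895·69 + 372·(-166) = 3)
  q = 1: r = 1, s = -32 − 1·69 = -101, t = 77 − 1·(-166) = 243  (check: 895·(-101) + 372·243 = 1)
The row with r = 1 (the gcd) gives the Bezout coefficients s = -101, t = 243.
Result: 895 · (-101) + 372 · (243) = 1.

gcd(895, 372) = 1; s = -101, t = 243 (check: 895·(-101) + 372·243 = 1).


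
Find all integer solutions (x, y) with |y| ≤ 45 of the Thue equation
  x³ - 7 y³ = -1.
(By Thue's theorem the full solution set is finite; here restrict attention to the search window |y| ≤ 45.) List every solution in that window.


The equation is x³ - 7y³ = -1. For fixed y, x³ = 7·y³ − 1, so a solution requires the RHS to be a perfect cube.
Strategy: iterate y from -45 to 45, compute RHS = 7·y³ − 1, and check whether it is a (positive or negative) perfect cube.
Check small values of y:
  y = 0: RHS = -1 = (-1)³ ⇒ x = -1 works.
  y = 1: RHS = 6 is not a perfect cube.
  y = -1: RHS = -8 = (-2)³ ⇒ x = -2 works.
  y = 2: RHS = 55 is not a perfect cube.
  y = -2: RHS = -57 is not a perfect cube.
  y = 3: RHS = 188 is not a perfect cube.
  y = -3: RHS = -190 is not a perfect cube.
Continuing the search up to |y| = 45 finds no further solutions beyond those listed.
Collected solutions: (-1, 0), (-2, -1).

Solutions (with |y| ≤ 45): (-1, 0), (-2, -1).


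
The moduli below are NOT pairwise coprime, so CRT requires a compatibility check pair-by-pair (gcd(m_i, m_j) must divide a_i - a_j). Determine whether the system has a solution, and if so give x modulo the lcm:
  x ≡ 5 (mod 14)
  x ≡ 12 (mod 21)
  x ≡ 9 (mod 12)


Moduli 14, 21, 12 are not pairwise coprime, so CRT works modulo lcm(m_i) when all pairwise compatibility conditions hold.
Pairwise compatibility: gcd(m_i, m_j) must divide a_i - a_j for every pair.
Merge one congruence at a time:
  Start: x ≡ 5 (mod 14).
  Combine with x ≡ 12 (mod 21): gcd(14, 21) = 7; 12 - 5 = 7, which IS divisible by 7, so compatible.
    Write x = 5 + 14·t and substitute into x ≡ 12 (mod 21): 14·t ≡ 12 − 5 = 7 (mod 21).
    Divide the congruence (and modulus) by g = 7: 2·t ≡ 1 (mod 3).
    The inverse of 2 mod 3 is 2 (since 2·2 = 4 = 1·3 + 1), so t ≡ 2·1 = 2 ≡ 2 (mod 3).
    Then x = 5 + 14·2 = 33, valid modulo lcm(14, 21) = 42: x ≡ 33 (mod 42).
  Combine with x ≡ 9 (mod 12): gcd(42, 12) = 6; 9 - 33 = -24, which IS divisible by 6, so compatible.
    Write x = 33 + 42·t and substitute into x ≡ 9 (mod 12): 42·t ≡ 9 − 33 = -24 (mod 12).
    Divide the congruence (and modulus) by g = 6: 7·t ≡ -4 (mod 2).
    Reduce coefficients mod 2: 1·t ≡ 0 (mod 2).
    So t ≡ 0 (mod 2).
    Then x = 33 + 42·0 = 33, valid modulo lcm(42, 12) = 84: x ≡ 33 (mod 84).
Verify: 33 mod 14 = 5, 33 mod 21 = 12, 33 mod 12 = 9.

x ≡ 33 (mod 84).


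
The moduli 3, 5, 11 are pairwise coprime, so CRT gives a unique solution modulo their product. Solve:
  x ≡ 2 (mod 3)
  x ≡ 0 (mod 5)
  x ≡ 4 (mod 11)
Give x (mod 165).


Moduli 3, 5, 11 are pairwise coprime; by CRT there is a unique solution modulo M = 3 · 5 · 11 = 165.
Solve pairwise, accumulating the modulus:
  Start with x ≡ 2 (mod 3).
  Combine with x ≡ 0 (mod 5): since gcd(3, 5) = 1, we get a unique residue mod 15.
    Write x = 2 + 3·t and substitute into x ≡ 0 (mod 5): 3·t ≡ 0 − 2 = -2 (mod 5).
    Reduce coefficients mod 5: 3·t ≡ 3 (mod 5).
    The inverse of 3 mod 5 is 2 (since 3·2 = 6 = 1·5 + 1), so t ≡ 2·3 = 6 ≡ 1 (mod 5).
    Then x = 2 + 3·1 = 5, valid modulo lcm(3, 5) = 15: x ≡ 5 (mod 15).
  Combine with x ≡ 4 (mod 11): since gcd(15, 11) = 1, we get a unique residue mod 165.
    Write x = 5 + 15·t and substitute into x ≡ 4 (mod 11): 15·t ≡ 4 − 5 = -1 (mod 11).
    Reduce coefficients mod 11: 4·t ≡ 10 (mod 11).
    The inverse of 4 mod 11 is 3 (since 4·3 = 12 = 1·11 + 1), so t ≡ 3·10 = 30 ≡ 8 (mod 11).
    Then x = 5 + 15·8 = 125, valid modulo lcm(15, 11) = 165: x ≡ 125 (mod 165).
Verify: 125 mod 3 = 2 ✓, 125 mod 5 = 0 ✓, 125 mod 11 = 4 ✓.

x ≡ 125 (mod 165).


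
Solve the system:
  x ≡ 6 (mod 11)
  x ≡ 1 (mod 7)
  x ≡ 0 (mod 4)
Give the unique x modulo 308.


Moduli 11, 7, 4 are pairwise coprime; by CRT there is a unique solution modulo M = 11 · 7 · 4 = 308.
Solve pairwise, accumulating the modulus:
  Start with x ≡ 6 (mod 11).
  Combine with x ≡ 1 (mod 7): since gcd(11, 7) = 1, we get a unique residue mod 77.
    Write x = 6 + 11·t and substitute into x ≡ 1 (mod 7): 11·t ≡ 1 − 6 = -5 (mod 7).
    Reduce coefficients mod 7: 4·t ≡ 2 (mod 7).
    The inverse of 4 mod 7 is 2 (since 4·2 = 8 = 1·7 + 1), so t ≡ 2·2 = 4 ≡ 4 (mod 7).
    Then x = 6 + 11·4 = 50, valid modulo lcm(11, 7) = 77: x ≡ 50 (mod 77).
  Combine with x ≡ 0 (mod 4): since gcd(77, 4) = 1, we get a unique residue mod 308.
    Write x = 50 + 77·t and substitute into x ≡ 0 (mod 4): 77·t ≡ 0 − 50 = -50 (mod 4).
    Reduce coefficients mod 4: 1·t ≡ 2 (mod 4).
    So t ≡ 2 (mod 4).
    Then x = 50 + 77·2 = 204, valid modulo lcm(77, 4) = 308: x ≡ 204 (mod 308).
Verify: 204 mod 11 = 6 ✓, 204 mod 7 = 1 ✓, 204 mod 4 = 0 ✓.

x ≡ 204 (mod 308).


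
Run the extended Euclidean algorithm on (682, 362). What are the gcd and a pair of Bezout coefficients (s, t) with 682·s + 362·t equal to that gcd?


Euclidean algorithm on (682, 362) — divide until remainder is 0:
  682 = 1 · 362 + 320
  362 = 1 · 320 + 42
  320 = 7 · 42 + 26
  42 = 1 · 26 + 16
  26 = 1 · 16 + 10
  16 = 1 · 10 + 6
  10 = 1 · 6 + 4
  6 = 1 · 4 + 2
  4 = 2 · 2 + 0
gcd(682, 362) = 2.
Track Bezout coefficients alongside the remainders: start with r₀ = 682 = a·1 + b·0 (s = 1, t = 0) and r₁ = 362 = a·0 + b·1 (s = 0, t = 1); each new remainder r_{k+1} = r_{k-1} − q_k·r_k inherits s_{k+1} = s_{k-1} − q_k·s_k, t_{k+1} = t_{k-1} − q_k·t_k, so r_k = a·s_k + b·t_k at every step:
  q = 1: r = 320, s = 1 − 1·0 = 1, t = 0 − 1·1 = -1  (check: 682·1 + 362·(-1) = 320)
  q = 1: r = 42, s = 0 − 1·1 = -1, t = 1 − 1·(-1) = 2  (check: 682·(-1) + 362·2 = 42)
  q = 7: r = 26, s = 1 − 7·(-1) = 8, t = -1 − 7·2 = -15  (check: 682·8 + 362·(-15) = 26)
  q = 1: r = 16, s = -1 − 1·8 = -9, t = 2 − 1·(-15) = 17  (check: 682·(-9) + 362·17 = 16)
  q = 1: r = 10, s = 8 − 1·(-9) = 17, t = -15 − 1·17 = -32  (check: 682·17 + 362·(-32) = 10)
  q = 1: r = 6, s = -9 − 1·17 = -26, t = 17 − 1·(-32) = 49  (check: 682·(-26) + 362·49 = 6)
  q = 1: r = 4, s = 17 − 1·(-26) = 43, t = -32 − 1·49 = -81  (check: 682·43 + 362·(-81) = 4)
  q = 1: r = 2, s = -26 − 1·43 = -69, t = 49 − 1·(-81) = 130  (check: 682·(-69) + 362·130 = 2)
The row with r = 2 (the gcd) gives the Bezout coefficients s = -69, t = 130.
Result: 682 · (-69) + 362 · (130) = 2.

gcd(682, 362) = 2; s = -69, t = 130 (check: 682·(-69) + 362·130 = 2).


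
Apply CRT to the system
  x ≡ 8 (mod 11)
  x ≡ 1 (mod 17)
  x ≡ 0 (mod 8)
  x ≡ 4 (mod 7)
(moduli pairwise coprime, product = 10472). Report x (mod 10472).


Product of moduli M = 11 · 17 · 8 · 7 = 10472.
Merge one congruence at a time:
  Start: x ≡ 8 (mod 11).
  Combine with x ≡ 1 (mod 17); new modulus lcm = 187.
    Write x = 8 + 11·t and substitute into x ≡ 1 (mod 17): 11·t ≡ 1 − 8 = -7 (mod 17).
    Reduce coefficients mod 17: 11·t ≡ 10 (mod 17).
    The inverse of 11 mod 17 is 14 (since 11·14 = 154 = 9·17 + 1), so t ≡ 14·10 = 140 ≡ 4 (mod 17).
    Then x = 8 + 11·4 = 52, valid modulo lcm(11, 17) = 187: x ≡ 52 (mod 187).
  Combine with x ≡ 0 (mod 8); new modulus lcm = 1496.
    Write x = 52 + 187·t and substitute into x ≡ 0 (mod 8): 187·t ≡ 0 − 52 = -52 (mod 8).
    Reduce coefficients mod 8: 3·t ≡ 4 (mod 8).
    The inverse of 3 mod 8 is 3 (since 3·3 = 9 = 1·8 + 1), so t ≡ 3·4 = 12 ≡ 4 (mod 8).
    Then x = 52 + 187·4 = 800, valid modulo lcm(187, 8) = 1496: x ≡ 800 (mod 1496).
  Combine with x ≡ 4 (mod 7); new modulus lcm = 10472.
    Write x = 800 + 1496·t and substitute into x ≡ 4 (mod 7): 1496·t ≡ 4 − 800 = -796 (mod 7).
    Reduce coefficients mod 7: 5·t ≡ 2 (mod 7).
    The inverse of 5 mod 7 is 3 (since 5·3 = 15 = 2·7 + 1), so t ≡ 3·2 = 6 ≡ 6 (mod 7).
    Then x = 800 + 1496·6 = 9776, valid modulo lcm(1496, 7) = 10472: x ≡ 9776 (mod 10472).
Verify against each original: 9776 mod 11 = 8, 9776 mod 17 = 1, 9776 mod 8 = 0, 9776 mod 7 = 4.

x ≡ 9776 (mod 10472).


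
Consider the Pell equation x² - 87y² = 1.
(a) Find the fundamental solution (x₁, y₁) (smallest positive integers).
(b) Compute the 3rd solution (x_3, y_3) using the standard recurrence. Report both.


Step 1: Find the fundamental solution (x₁, y₁) of x² - 87y² = 1.
  Expand √87 as a continued fraction. a₀ = ⌊√87⌋ = 9; iterate m_{k+1} = d_k·a_k − m_k, d_{k+1} = (87 − m_{k+1}²)/d_k, a_{k+1} = ⌊(a₀ + m_{k+1})/d_{k+1}⌋ (starting m₀ = 0, d₀ = 1), with convergents p_k = a_k·p_{k-1} + p_{k-2}, q_k = a_k·q_{k-1} + q_{k-2} (p₋₁ = 1, q₋₁ = 0):
  k = 0: a₀ = 9; p₀/q₀ = 9/1; p₀² − 87·q₀² = 81 − 87 = -6.
  k = 1: m = 9, d = 6, a = ⌊(9 + 9)/6⌋ = 3; p/q = (3·9 + 1)/(3·1 + 0) = 28/3; p² − 87·q² = 784 − 783 = 1.
  The first convergent with p² − 87·q² = 1 gives the fundamental solution (x₁, y₁) = (28, 3).
Step 2: Apply the recurrence (x_{n+1}, y_{n+1}) = (x₁x_n + 87y₁y_n, x₁y_n + y₁x_n) repeatedly.
  From (x_1, y_1) = (28, 3): x_2 = 28·28 + 87·3·3 = 1567; y_2 = 28·3 + 3·28 = 168.
  From (x_2, y_2) = (1567, 168): x_3 = 28·1567 + 87·3·168 = 87724; y_3 = 28·168 + 3·1567 = 9405.
Step 3: Verify x_3² - 87·y_3² = 7695500176 - 7695500175 = 1 (should be 1). ✓

(x_1, y_1) = (28, 3); (x_3, y_3) = (87724, 9405).
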